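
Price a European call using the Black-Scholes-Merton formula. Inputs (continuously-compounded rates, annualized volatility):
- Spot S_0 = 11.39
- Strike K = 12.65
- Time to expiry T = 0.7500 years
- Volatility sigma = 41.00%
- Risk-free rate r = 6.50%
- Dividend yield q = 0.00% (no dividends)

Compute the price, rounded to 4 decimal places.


d1 = (ln(S/K) + (r - q + 0.5*sigma^2) * T) / (sigma * sqrt(T)) = 0.01933718
d2 = d1 - sigma * sqrt(T) = -0.33573323
exp(-rT) = 0.95241920; exp(-qT) = 1.00000000
C = S_0 * exp(-qT) * N(d1) - K * exp(-rT) * N(d2)
N(d1) = 0.50771394; N(d2) = 0.36853602
C = 11.3900 * 1.00000000 * 0.50771394 - 12.6500 * 0.95241920 * 0.36853602 = 1.3427

Answer: Price = 1.3427


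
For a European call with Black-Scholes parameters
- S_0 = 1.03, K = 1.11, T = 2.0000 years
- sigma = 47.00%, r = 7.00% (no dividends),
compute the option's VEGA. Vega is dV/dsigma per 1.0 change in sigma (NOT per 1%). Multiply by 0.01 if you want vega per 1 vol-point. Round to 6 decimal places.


Answer: Vega = 0.529702

Derivation:
d1 = 0.4304306220; d2 = -0.2342497524
phi(d1) = 0.3636462250; exp(-qT) = 1.0000000000; exp(-rT) = 0.8693582354
Vega = S * exp(-qT) * phi(d1) * sqrt(T) = 1.0300 * 1.0000000000 * 0.3636462250 * 1.4142135624 = 0.529702


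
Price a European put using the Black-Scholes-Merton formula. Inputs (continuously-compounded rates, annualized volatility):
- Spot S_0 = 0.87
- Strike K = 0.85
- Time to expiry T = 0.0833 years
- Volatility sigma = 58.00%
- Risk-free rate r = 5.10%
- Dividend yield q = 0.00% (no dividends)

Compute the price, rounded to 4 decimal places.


d1 = (ln(S/K) + (r - q + 0.5*sigma^2) * T) / (sigma * sqrt(T)) = 0.24800894
d2 = d1 - sigma * sqrt(T) = 0.08061085
exp(-rT) = 0.99576071; exp(-qT) = 1.00000000
P = K * exp(-rT) * N(-d2) - S_0 * exp(-qT) * N(-d1)
N(-d1) = 0.40206375; N(-d2) = 0.46787572
P = 0.8500 * 0.99576071 * 0.46787572 - 0.8700 * 1.00000000 * 0.40206375 = 0.0462

Answer: Price = 0.0462


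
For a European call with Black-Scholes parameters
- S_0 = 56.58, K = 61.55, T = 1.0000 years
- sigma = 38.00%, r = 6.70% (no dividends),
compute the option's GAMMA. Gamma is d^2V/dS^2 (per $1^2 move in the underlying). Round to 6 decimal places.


d1 = 0.1447518770; d2 = -0.2352481230
phi(d1) = 0.3947845578; exp(-qT) = 1.0000000000; exp(-rT) = 0.9351952013
Gamma = exp(-qT) * phi(d1) / (S * sigma * sqrt(T)) = 1.0000000000 * 0.3947845578 / (56.5800 * 0.3800 * 1.0000000000) = 0.018362

Answer: Gamma = 0.018362


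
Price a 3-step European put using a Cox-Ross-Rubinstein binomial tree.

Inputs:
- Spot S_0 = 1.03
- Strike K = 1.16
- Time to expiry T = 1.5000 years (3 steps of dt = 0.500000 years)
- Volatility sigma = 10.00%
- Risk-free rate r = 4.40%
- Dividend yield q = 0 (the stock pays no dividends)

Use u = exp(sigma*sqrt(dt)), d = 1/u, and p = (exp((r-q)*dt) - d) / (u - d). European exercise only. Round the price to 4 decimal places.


dt = T/N = 0.500000
u = exp(sigma*sqrt(dt)) = 1.073271; d = 1/u = 0.931731
p = (exp((r-q)*dt) - d) / (u - d) = 0.639486
Discount per step: exp(-r*dt) = 0.978240
Stock lattice S(k, i) with i counting down-moves:
  k=0: S(0,0) = 1.0300
  k=1: S(1,0) = 1.1055; S(1,1) = 0.9597
  k=2: S(2,0) = 1.1865; S(2,1) = 1.0300; S(2,2) = 0.8942
  k=3: S(3,0) = 1.2734; S(3,1) = 1.1055; S(3,2) = 0.9597; S(3,3) = 0.8331
Terminal payoffs V(N, i) = max(K - S_T, 0):
  V(3,0) = 0.000000; V(3,1) = 0.054531; V(3,2) = 0.200317; V(3,3) = 0.326876
Backward induction: V(k, i) = exp(-r*dt) * [p * V(k+1, i) + (1-p) * V(k+1, i+1)].
  V(2,0) = exp(-r*dt) * [p*0.000000 + (1-p)*0.054531] = 0.019231
  V(2,1) = exp(-r*dt) * [p*0.054531 + (1-p)*0.200317] = 0.104759
  V(2,2) = exp(-r*dt) * [p*0.200317 + (1-p)*0.326876] = 0.240592
  V(1,0) = exp(-r*dt) * [p*0.019231 + (1-p)*0.104759] = 0.048976
  V(1,1) = exp(-r*dt) * [p*0.104759 + (1-p)*0.240592] = 0.150383
  V(0,0) = exp(-r*dt) * [p*0.048976 + (1-p)*0.150383] = 0.083673

Answer: Price = V(0,0) = 0.0837


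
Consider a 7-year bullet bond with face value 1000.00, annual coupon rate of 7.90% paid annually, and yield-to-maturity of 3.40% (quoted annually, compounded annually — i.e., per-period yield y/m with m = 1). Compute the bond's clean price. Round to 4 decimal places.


Coupon per period c = face * coupon_rate / m = 79.000000
Periods per year m = 1; per-period yield y/m = 0.034000
Number of cashflows N = 7
Cashflows (t years, CF_t, discount factor 1/(1+y/m)^(m*t), PV):
  t = 1.0000: CF_t = 79.000000, DF = 0.967118, PV = 76.402321
  t = 2.0000: CF_t = 79.000000, DF = 0.935317, PV = 73.890059
  t = 3.0000: CF_t = 79.000000, DF = 0.904562, PV = 71.460405
  t = 4.0000: CF_t = 79.000000, DF = 0.874818, PV = 69.110643
  t = 5.0000: CF_t = 79.000000, DF = 0.846052, PV = 66.838146
  t = 6.0000: CF_t = 79.000000, DF = 0.818233, PV = 64.640374
  t = 7.0000: CF_t = 1079.000000, DF = 0.791327, PV = 853.842314
Price P = sum_t PV_t = 1276.184263

Answer: Price = 1276.1843


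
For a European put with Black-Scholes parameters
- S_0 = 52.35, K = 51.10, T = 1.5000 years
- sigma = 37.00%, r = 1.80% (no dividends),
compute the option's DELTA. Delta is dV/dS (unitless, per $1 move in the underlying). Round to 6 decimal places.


d1 = 0.3394914226; d2 = -0.1136641799
phi(d1) = 0.3766022282; exp(-qT) = 1.0000000000; exp(-rT) = 0.9733612415
N(-d1) = 0.3671197788
Delta = -exp(-qT) * N(-d1) = -1.0000000000 * 0.3671197788 = -0.367120

Answer: Delta = -0.367120


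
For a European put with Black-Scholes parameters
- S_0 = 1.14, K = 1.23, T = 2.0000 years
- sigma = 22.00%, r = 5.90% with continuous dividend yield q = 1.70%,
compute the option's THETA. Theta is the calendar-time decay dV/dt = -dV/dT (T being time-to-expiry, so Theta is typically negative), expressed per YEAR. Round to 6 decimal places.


Answer: Theta = -0.006076

Derivation:
d1 = 0.1813217624; d2 = -0.1298052213
phi(d1) = 0.3924377614; exp(-qT) = 0.9665715046; exp(-rT) = 0.8886960526
Theta = -S*exp(-qT)*phi(d1)*sigma/(2*sqrt(T)) + r*K*exp(-rT)*N(-d2) - q*S*exp(-qT)*N(-d1)
N(-d1) = 0.4280575126; N(-d2) = 0.5516397341; sqrt(T) = 1.4142135624
Term 1 = -1.1400 * 0.9665715046 * 0.3924377614 * 0.2200 / (2 * 1.4142135624) = -0.0336346812
Term 2 = 0.0590 * 1.2300 * 0.8886960526 * 0.5516397341 = 0.0355767207
Term 3 = -0.0170 * 1.1400 * 0.9665715046 * 0.4280575126 = -0.0080184400
Theta = -0.0336346812 + (0.0355767207) + (-0.0080184400) = -0.006076


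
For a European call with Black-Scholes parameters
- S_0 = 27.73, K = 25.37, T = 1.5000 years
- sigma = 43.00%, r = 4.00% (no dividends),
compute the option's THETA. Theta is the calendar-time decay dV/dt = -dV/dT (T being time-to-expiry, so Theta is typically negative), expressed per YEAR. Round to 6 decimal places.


Answer: Theta = -2.158238

Derivation:
d1 = 0.5461459917; d2 = 0.0195056970
phi(d1) = 0.3436690133; exp(-qT) = 1.0000000000; exp(-rT) = 0.9417645336
Theta = -S*exp(-qT)*phi(d1)*sigma/(2*sqrt(T)) - r*K*exp(-rT)*N(d2) + q*S*exp(-qT)*N(d1)
N(d1) = 0.7075172062; N(d2) = 0.5077811538; sqrt(T) = 1.2247448714
Term 1 = -27.7300 * 1.0000000000 * 0.3436690133 * 0.4300 / (2 * 1.2247448714) = -1.6729504419
Term 2 = -0.0400 * 25.3700 * 0.9417645336 * 0.5077811538 = -0.4852877936
Term 3 = 0 (no dividend yield, q = 0)
Theta = -1.6729504419 + (-0.4852877936) + (0.0000000000) = -2.158238


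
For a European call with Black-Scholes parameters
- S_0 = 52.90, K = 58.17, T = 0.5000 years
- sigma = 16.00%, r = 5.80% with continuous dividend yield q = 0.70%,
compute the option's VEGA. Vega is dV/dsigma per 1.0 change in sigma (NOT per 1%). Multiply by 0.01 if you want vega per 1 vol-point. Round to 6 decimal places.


Answer: Vega = 12.730810

Derivation:
d1 = -0.5574336573; d2 = -0.6705707423
phi(d1) = 0.3415351509; exp(-qT) = 0.9965061179; exp(-rT) = 0.9714164645
Vega = S * exp(-qT) * phi(d1) * sqrt(T) = 52.9000 * 0.9965061179 * 0.3415351509 * 0.7071067812 = 12.730810


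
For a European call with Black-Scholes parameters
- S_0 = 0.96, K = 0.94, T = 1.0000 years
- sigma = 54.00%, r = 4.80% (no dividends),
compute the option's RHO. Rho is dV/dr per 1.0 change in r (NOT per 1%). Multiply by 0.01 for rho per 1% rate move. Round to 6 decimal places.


d1 = 0.3978766837; d2 = -0.1421233163
phi(d1) = 0.3685822239; exp(-qT) = 1.0000000000; exp(-rT) = 0.9531337871
N(d2) = 0.4434913007
Rho = K*T*exp(-rT)*N(d2) = 0.9400 * 1.0000 * 0.9531337871 * 0.4434913007 = 0.397344

Answer: Rho = 0.397344


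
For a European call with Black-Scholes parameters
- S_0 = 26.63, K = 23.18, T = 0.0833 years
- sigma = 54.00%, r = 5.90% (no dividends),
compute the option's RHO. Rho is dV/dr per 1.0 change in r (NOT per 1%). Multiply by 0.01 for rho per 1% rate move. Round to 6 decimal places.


Answer: Rho = 1.538344

Derivation:
d1 = 0.9997113266; d2 = 0.8438579339
phi(d1) = 0.2420405750; exp(-qT) = 1.0000000000; exp(-rT) = 0.9950973574
N(d2) = 0.8006256014
Rho = K*T*exp(-rT)*N(d2) = 23.1800 * 0.0833 * 0.9950973574 * 0.8006256014 = 1.538344


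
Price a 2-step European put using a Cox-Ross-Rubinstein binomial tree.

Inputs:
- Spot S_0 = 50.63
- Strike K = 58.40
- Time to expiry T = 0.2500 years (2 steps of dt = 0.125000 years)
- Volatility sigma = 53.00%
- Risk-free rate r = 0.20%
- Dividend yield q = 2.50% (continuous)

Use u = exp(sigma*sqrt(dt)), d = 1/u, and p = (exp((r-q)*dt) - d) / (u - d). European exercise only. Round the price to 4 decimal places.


dt = T/N = 0.125000
u = exp(sigma*sqrt(dt)) = 1.206089; d = 1/u = 0.829126
p = (exp((r-q)*dt) - d) / (u - d) = 0.445675
Discount per step: exp(-r*dt) = 0.999750
Stock lattice S(k, i) with i counting down-moves:
  k=0: S(0,0) = 50.6300
  k=1: S(1,0) = 61.0643; S(1,1) = 41.9786
  k=2: S(2,0) = 73.6490; S(2,1) = 50.6300; S(2,2) = 34.8056
Terminal payoffs V(N, i) = max(K - S_T, 0):
  V(2,0) = 0.000000; V(2,1) = 7.770000; V(2,2) = 23.594421
Backward induction: V(k, i) = exp(-r*dt) * [p * V(k+1, i) + (1-p) * V(k+1, i+1)].
  V(1,0) = exp(-r*dt) * [p*0.000000 + (1-p)*7.770000] = 4.306029
  V(1,1) = exp(-r*dt) * [p*7.770000 + (1-p)*23.594421] = 16.537737
  V(0,0) = exp(-r*dt) * [p*4.306029 + (1-p)*16.537737] = 11.083599

Answer: Price = V(0,0) = 11.0836


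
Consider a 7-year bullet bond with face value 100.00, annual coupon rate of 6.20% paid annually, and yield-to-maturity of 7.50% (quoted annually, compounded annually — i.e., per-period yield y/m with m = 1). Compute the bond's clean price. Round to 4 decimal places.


Coupon per period c = face * coupon_rate / m = 6.200000
Periods per year m = 1; per-period yield y/m = 0.075000
Number of cashflows N = 7
Cashflows (t years, CF_t, discount factor 1/(1+y/m)^(m*t), PV):
  t = 1.0000: CF_t = 6.200000, DF = 0.930233, PV = 5.767442
  t = 2.0000: CF_t = 6.200000, DF = 0.865333, PV = 5.365062
  t = 3.0000: CF_t = 6.200000, DF = 0.804961, PV = 4.990756
  t = 4.0000: CF_t = 6.200000, DF = 0.748801, PV = 4.642563
  t = 5.0000: CF_t = 6.200000, DF = 0.696559, PV = 4.318664
  t = 6.0000: CF_t = 6.200000, DF = 0.647962, PV = 4.017361
  t = 7.0000: CF_t = 106.200000, DF = 0.602755, PV = 64.012570
Price P = sum_t PV_t = 93.114418

Answer: Price = 93.1144


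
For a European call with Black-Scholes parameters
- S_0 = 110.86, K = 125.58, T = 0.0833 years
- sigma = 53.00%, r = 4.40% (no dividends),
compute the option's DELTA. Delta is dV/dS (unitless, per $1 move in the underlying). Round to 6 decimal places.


Answer: Delta = 0.237429

Derivation:
d1 = -0.7145987069; d2 = -0.8675659256
phi(d1) = 0.3090462957; exp(-qT) = 1.0000000000; exp(-rT) = 0.9963415086
N(d1) = 0.2374285220
Delta = exp(-qT) * N(d1) = 1.0000000000 * 0.2374285220 = 0.237429


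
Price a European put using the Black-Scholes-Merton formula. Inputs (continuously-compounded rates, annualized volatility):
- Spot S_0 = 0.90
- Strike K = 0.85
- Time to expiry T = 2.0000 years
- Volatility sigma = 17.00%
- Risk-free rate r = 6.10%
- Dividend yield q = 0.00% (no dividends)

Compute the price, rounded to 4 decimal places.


Answer: Price = 0.0261

Derivation:
d1 = (ln(S/K) + (r - q + 0.5*sigma^2) * T) / (sigma * sqrt(T)) = 0.86540891
d2 = d1 - sigma * sqrt(T) = 0.62499261
exp(-rT) = 0.88514837; exp(-qT) = 1.00000000
P = K * exp(-rT) * N(-d2) - S_0 * exp(-qT) * N(-d1)
N(-d1) = 0.19340720; N(-d2) = 0.26598795
P = 0.8500 * 0.88514837 * 0.26598795 - 0.9000 * 1.00000000 * 0.19340720 = 0.0261


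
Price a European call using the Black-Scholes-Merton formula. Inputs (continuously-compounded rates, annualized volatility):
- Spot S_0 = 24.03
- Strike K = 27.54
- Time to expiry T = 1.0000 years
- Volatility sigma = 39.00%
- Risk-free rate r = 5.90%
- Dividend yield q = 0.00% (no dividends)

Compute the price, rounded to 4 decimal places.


Answer: Price = 2.9732

Derivation:
d1 = (ln(S/K) + (r - q + 0.5*sigma^2) * T) / (sigma * sqrt(T)) = -0.00329857
d2 = d1 - sigma * sqrt(T) = -0.39329857
exp(-rT) = 0.94270677; exp(-qT) = 1.00000000
C = S_0 * exp(-qT) * N(d1) - K * exp(-rT) * N(d2)
N(d1) = 0.49868406; N(d2) = 0.34704949
C = 24.0300 * 1.00000000 * 0.49868406 - 27.5400 * 0.94270677 * 0.34704949 = 2.9732


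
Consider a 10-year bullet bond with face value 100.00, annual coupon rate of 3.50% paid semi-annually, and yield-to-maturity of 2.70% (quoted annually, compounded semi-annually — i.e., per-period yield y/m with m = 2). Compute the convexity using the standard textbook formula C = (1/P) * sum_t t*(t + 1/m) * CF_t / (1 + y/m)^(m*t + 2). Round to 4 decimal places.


Answer: Convexity = 83.0915

Derivation:
Coupon per period c = face * coupon_rate / m = 1.750000
Periods per year m = 2; per-period yield y/m = 0.013500
Number of cashflows N = 20
Cashflows (t years, CF_t, discount factor 1/(1+y/m)^(m*t), PV):
  t = 0.5000: CF_t = 1.750000, DF = 0.986680, PV = 1.726690
  t = 1.0000: CF_t = 1.750000, DF = 0.973537, PV = 1.703690
  t = 1.5000: CF_t = 1.750000, DF = 0.960569, PV = 1.680996
  t = 2.0000: CF_t = 1.750000, DF = 0.947774, PV = 1.658605
  t = 2.5000: CF_t = 1.750000, DF = 0.935150, PV = 1.636512
  t = 3.0000: CF_t = 1.750000, DF = 0.922694, PV = 1.614714
  t = 3.5000: CF_t = 1.750000, DF = 0.910403, PV = 1.593205
  t = 4.0000: CF_t = 1.750000, DF = 0.898276, PV = 1.571984
  t = 4.5000: CF_t = 1.750000, DF = 0.886311, PV = 1.551045
  t = 5.0000: CF_t = 1.750000, DF = 0.874505, PV = 1.530384
  t = 5.5000: CF_t = 1.750000, DF = 0.862857, PV = 1.509999
  t = 6.0000: CF_t = 1.750000, DF = 0.851363, PV = 1.489886
  t = 6.5000: CF_t = 1.750000, DF = 0.840023, PV = 1.470040
  t = 7.0000: CF_t = 1.750000, DF = 0.828834, PV = 1.450459
  t = 7.5000: CF_t = 1.750000, DF = 0.817794, PV = 1.431139
  t = 8.0000: CF_t = 1.750000, DF = 0.806900, PV = 1.412076
  t = 8.5000: CF_t = 1.750000, DF = 0.796152, PV = 1.393267
  t = 9.0000: CF_t = 1.750000, DF = 0.785547, PV = 1.374708
  t = 9.5000: CF_t = 1.750000, DF = 0.775084, PV = 1.356397
  t = 10.0000: CF_t = 101.750000, DF = 0.764760, PV = 77.814290
Price P = sum_t PV_t = 106.970086
Convexity numerator sum_t t*(t + 1/m) * CF_t / (1+y/m)^(m*t + 2):
  t = 0.5000: term = 0.840498
  t = 1.0000: term = 2.487908
  t = 1.5000: term = 4.909537
  t = 2.0000: term = 8.073569
  t = 2.5000: term = 11.949041
  t = 3.0000: term = 16.505828
  t = 3.5000: term = 21.714624
  t = 4.0000: term = 27.546918
  t = 4.5000: term = 33.974986
  t = 5.0000: term = 40.971862
  t = 5.5000: term = 48.511332
  t = 6.0000: term = 56.567907
  t = 6.5000: term = 65.116815
  t = 7.0000: term = 74.133978
  t = 7.5000: term = 83.596000
  t = 8.0000: term = 93.480151
  t = 8.5000: term = 103.764352
  t = 9.0000: term = 114.427156
  t = 9.5000: term = 125.447740
  t = 10.0000: term = 7954.285050
Convexity = (1/P) * sum = 8888.305252 / 106.970086 = 83.091503


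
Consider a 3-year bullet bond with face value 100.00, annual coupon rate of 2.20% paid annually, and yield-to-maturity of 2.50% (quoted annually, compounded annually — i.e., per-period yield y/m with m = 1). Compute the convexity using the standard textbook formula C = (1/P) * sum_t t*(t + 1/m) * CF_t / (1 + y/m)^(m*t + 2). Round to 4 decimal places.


Coupon per period c = face * coupon_rate / m = 2.200000
Periods per year m = 1; per-period yield y/m = 0.025000
Number of cashflows N = 3
Cashflows (t years, CF_t, discount factor 1/(1+y/m)^(m*t), PV):
  t = 1.0000: CF_t = 2.200000, DF = 0.975610, PV = 2.146341
  t = 2.0000: CF_t = 2.200000, DF = 0.951814, PV = 2.093992
  t = 3.0000: CF_t = 102.200000, DF = 0.928599, PV = 94.902860
Price P = sum_t PV_t = 99.143193
Convexity numerator sum_t t*(t + 1/m) * CF_t / (1+y/m)^(m*t + 2):
  t = 1.0000: term = 4.085837
  t = 2.0000: term = 11.958549
  t = 3.0000: term = 1083.958898
Convexity = (1/P) * sum = 1100.003284 / 99.143193 = 11.095096

Answer: Convexity = 11.0951


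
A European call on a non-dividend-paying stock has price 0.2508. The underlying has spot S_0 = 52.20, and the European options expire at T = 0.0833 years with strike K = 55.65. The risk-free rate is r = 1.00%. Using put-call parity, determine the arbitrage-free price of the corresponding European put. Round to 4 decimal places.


Put-call parity: C - P = S_0 * exp(-qT) - K * exp(-rT).
S_0 * exp(-qT) = 52.2000 * 1.00000000 = 52.20000000
K * exp(-rT) = 55.6500 * 0.99916735 = 55.60366285
P = C - S*exp(-qT) + K*exp(-rT)
P = 0.2508 - 52.20000000 + 55.60366285 = 3.6545

Answer: Put price = 3.6545


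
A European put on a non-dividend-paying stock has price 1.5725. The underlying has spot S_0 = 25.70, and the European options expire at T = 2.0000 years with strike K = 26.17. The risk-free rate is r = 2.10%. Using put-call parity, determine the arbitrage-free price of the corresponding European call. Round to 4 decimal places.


Put-call parity: C - P = S_0 * exp(-qT) - K * exp(-rT).
S_0 * exp(-qT) = 25.7000 * 1.00000000 = 25.70000000
K * exp(-rT) = 26.1700 * 0.95886978 = 25.09362216
C = P + S*exp(-qT) - K*exp(-rT)
C = 1.5725 + 25.70000000 - 25.09362216 = 2.1789

Answer: Call price = 2.1789


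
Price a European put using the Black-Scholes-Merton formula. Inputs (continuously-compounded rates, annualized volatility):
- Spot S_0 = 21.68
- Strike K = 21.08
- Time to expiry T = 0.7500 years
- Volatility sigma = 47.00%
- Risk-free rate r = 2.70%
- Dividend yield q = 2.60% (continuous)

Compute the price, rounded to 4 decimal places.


d1 = (ln(S/K) + (r - q + 0.5*sigma^2) * T) / (sigma * sqrt(T)) = 0.27431005
d2 = d1 - sigma * sqrt(T) = -0.13272189
exp(-rT) = 0.97995365; exp(-qT) = 0.98068890
P = K * exp(-rT) * N(-d2) - S_0 * exp(-qT) * N(-d1)
N(-d1) = 0.39192318; N(-d2) = 0.55279333
P = 21.0800 * 0.97995365 * 0.55279333 - 21.6800 * 0.98068890 * 0.39192318 = 3.0865

Answer: Price = 3.0865


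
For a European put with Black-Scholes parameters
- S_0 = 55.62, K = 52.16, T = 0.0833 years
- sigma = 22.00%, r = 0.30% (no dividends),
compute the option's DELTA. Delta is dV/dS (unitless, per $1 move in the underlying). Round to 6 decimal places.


d1 = 1.0471978193; d2 = 0.9837019927
phi(d1) = 0.2305586114; exp(-qT) = 1.0000000000; exp(-rT) = 0.9997501312
N(-d1) = 0.1475041754
Delta = -exp(-qT) * N(-d1) = -1.0000000000 * 0.1475041754 = -0.147504

Answer: Delta = -0.147504


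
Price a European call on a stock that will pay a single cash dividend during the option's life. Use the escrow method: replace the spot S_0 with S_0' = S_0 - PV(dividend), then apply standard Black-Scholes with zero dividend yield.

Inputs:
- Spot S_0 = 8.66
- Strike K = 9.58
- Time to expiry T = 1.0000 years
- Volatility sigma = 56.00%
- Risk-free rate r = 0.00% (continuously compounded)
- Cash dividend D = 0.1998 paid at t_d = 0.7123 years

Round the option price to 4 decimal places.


PV(D) = D * exp(-r * t_d) = 0.1998 * 1.00000000 = 0.19980000
S_0' = S_0 - PV(D) = 8.6600 - 0.19980000 = 8.46020000
d1 = (ln(S_0'/K) + (r + sigma^2/2)*T) / (sigma*sqrt(T)) = 0.05802718
d2 = d1 - sigma*sqrt(T) = -0.50197282
exp(-rT) = 1.00000000
N(d1) = 0.52313651; N(d2) = 0.30784332
C = S_0' * N(d1) - K * exp(-rT) * N(d2) = 8.46020000 * 0.52313651 - 9.5800 * 1.00000000 * 0.30784332 = 1.4767

Answer: Price = 1.4767


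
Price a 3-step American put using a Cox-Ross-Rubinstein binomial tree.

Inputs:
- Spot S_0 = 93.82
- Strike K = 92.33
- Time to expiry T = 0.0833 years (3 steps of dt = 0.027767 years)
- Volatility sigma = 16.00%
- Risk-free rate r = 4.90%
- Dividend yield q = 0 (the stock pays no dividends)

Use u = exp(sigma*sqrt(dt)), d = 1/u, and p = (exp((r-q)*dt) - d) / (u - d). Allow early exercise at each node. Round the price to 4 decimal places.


dt = T/N = 0.027767
u = exp(sigma*sqrt(dt)) = 1.027020; d = 1/u = 0.973691
p = (exp((r-q)*dt) - d) / (u - d) = 0.518865
Discount per step: exp(-r*dt) = 0.998640
Stock lattice S(k, i) with i counting down-moves:
  k=0: S(0,0) = 93.8200
  k=1: S(1,0) = 96.3550; S(1,1) = 91.3517
  k=2: S(2,0) = 98.9585; S(2,1) = 93.8200; S(2,2) = 88.9483
  k=3: S(3,0) = 101.6324; S(3,1) = 96.3550; S(3,2) = 91.3517; S(3,3) = 86.6082
Terminal payoffs V(N, i) = max(K - S_T, 0):
  V(3,0) = 0.000000; V(3,1) = 0.000000; V(3,2) = 0.978316; V(3,3) = 5.721839
Backward induction: V(k, i) = exp(-r*dt) * [p * V(k+1, i) + (1-p) * V(k+1, i+1)]; then take max(V_cont, immediate exercise) for American.
  V(2,0) = exp(-r*dt) * [p*0.000000 + (1-p)*0.000000] = 0.000000; exercise = 0.000000; V(2,0) = max -> 0.000000
  V(2,1) = exp(-r*dt) * [p*0.000000 + (1-p)*0.978316] = 0.470062; exercise = 0.000000; V(2,1) = max -> 0.470062
  V(2,2) = exp(-r*dt) * [p*0.978316 + (1-p)*5.721839] = 3.256157; exercise = 3.381692; V(2,2) = max -> 3.381692
  V(1,0) = exp(-r*dt) * [p*0.000000 + (1-p)*0.470062] = 0.225856; exercise = 0.000000; V(1,0) = max -> 0.225856
  V(1,1) = exp(-r*dt) * [p*0.470062 + (1-p)*3.381692] = 1.868405; exercise = 0.978316; V(1,1) = max -> 1.868405
  V(0,0) = exp(-r*dt) * [p*0.225856 + (1-p)*1.868405] = 1.014762; exercise = 0.000000; V(0,0) = max -> 1.014762

Answer: Price = V(0,0) = 1.0148


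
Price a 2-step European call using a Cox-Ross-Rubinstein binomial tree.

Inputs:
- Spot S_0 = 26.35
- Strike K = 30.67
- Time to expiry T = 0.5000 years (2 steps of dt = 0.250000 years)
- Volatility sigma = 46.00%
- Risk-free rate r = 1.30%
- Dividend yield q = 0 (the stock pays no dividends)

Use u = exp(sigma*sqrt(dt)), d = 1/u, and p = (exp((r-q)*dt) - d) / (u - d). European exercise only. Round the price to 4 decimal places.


Answer: Price = V(0,0) = 2.2249

Derivation:
dt = T/N = 0.250000
u = exp(sigma*sqrt(dt)) = 1.258600; d = 1/u = 0.794534
p = (exp((r-q)*dt) - d) / (u - d) = 0.449767
Discount per step: exp(-r*dt) = 0.996755
Stock lattice S(k, i) with i counting down-moves:
  k=0: S(0,0) = 26.3500
  k=1: S(1,0) = 33.1641; S(1,1) = 20.9360
  k=2: S(2,0) = 41.7403; S(2,1) = 26.3500; S(2,2) = 16.6343
Terminal payoffs V(N, i) = max(S_T - K, 0):
  V(2,0) = 11.070350; V(2,1) = 0.000000; V(2,2) = 0.000000
Backward induction: V(k, i) = exp(-r*dt) * [p * V(k+1, i) + (1-p) * V(k+1, i+1)].
  V(1,0) = exp(-r*dt) * [p*11.070350 + (1-p)*0.000000] = 4.962920
  V(1,1) = exp(-r*dt) * [p*0.000000 + (1-p)*0.000000] = 0.000000
  V(0,0) = exp(-r*dt) * [p*4.962920 + (1-p)*0.000000] = 2.224914


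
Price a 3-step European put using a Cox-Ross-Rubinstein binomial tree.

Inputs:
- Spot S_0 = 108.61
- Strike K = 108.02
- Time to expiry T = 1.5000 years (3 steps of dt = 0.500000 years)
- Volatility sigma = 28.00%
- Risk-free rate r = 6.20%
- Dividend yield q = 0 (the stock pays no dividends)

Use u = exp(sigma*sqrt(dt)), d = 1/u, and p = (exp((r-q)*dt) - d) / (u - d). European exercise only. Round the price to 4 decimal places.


Answer: Price = V(0,0) = 10.6155

Derivation:
dt = T/N = 0.500000
u = exp(sigma*sqrt(dt)) = 1.218950; d = 1/u = 0.820378
p = (exp((r-q)*dt) - d) / (u - d) = 0.529659
Discount per step: exp(-r*dt) = 0.969476
Stock lattice S(k, i) with i counting down-moves:
  k=0: S(0,0) = 108.6100
  k=1: S(1,0) = 132.3902; S(1,1) = 89.1013
  k=2: S(2,0) = 161.3770; S(2,1) = 108.6100; S(2,2) = 73.0967
  k=3: S(3,0) = 196.7105; S(3,1) = 132.3902; S(3,2) = 89.1013; S(3,3) = 59.9670
Terminal payoffs V(N, i) = max(K - S_T, 0):
  V(3,0) = 0.000000; V(3,1) = 0.000000; V(3,2) = 18.918730; V(3,3) = 48.053037
Backward induction: V(k, i) = exp(-r*dt) * [p * V(k+1, i) + (1-p) * V(k+1, i+1)].
  V(2,0) = exp(-r*dt) * [p*0.000000 + (1-p)*0.000000] = 0.000000
  V(2,1) = exp(-r*dt) * [p*0.000000 + (1-p)*18.918730] = 8.626634
  V(2,2) = exp(-r*dt) * [p*18.918730 + (1-p)*48.053037] = 31.626017
  V(1,0) = exp(-r*dt) * [p*0.000000 + (1-p)*8.626634] = 3.933605
  V(1,1) = exp(-r*dt) * [p*8.626634 + (1-p)*31.626017] = 18.850656
  V(0,0) = exp(-r*dt) * [p*3.933605 + (1-p)*18.850656] = 10.615467


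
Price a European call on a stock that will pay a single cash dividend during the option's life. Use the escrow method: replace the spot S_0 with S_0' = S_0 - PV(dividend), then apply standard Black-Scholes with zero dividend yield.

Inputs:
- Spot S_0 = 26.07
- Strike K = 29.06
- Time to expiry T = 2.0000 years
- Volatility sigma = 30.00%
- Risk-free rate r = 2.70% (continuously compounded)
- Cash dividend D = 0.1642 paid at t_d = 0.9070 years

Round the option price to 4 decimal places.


Answer: Price = 3.7230

Derivation:
PV(D) = D * exp(-r * t_d) = 0.1642 * 0.97580842 = 0.16022774
S_0' = S_0 - PV(D) = 26.0700 - 0.16022774 = 25.90977226
d1 = (ln(S_0'/K) + (r + sigma^2/2)*T) / (sigma*sqrt(T)) = 0.06896070
d2 = d1 - sigma*sqrt(T) = -0.35530337
exp(-rT) = 0.94743211
N(d1) = 0.52748955; N(d2) = 0.36118117
C = S_0' * N(d1) - K * exp(-rT) * N(d2) = 25.90977226 * 0.52748955 - 29.0600 * 0.94743211 * 0.36118117 = 3.7230


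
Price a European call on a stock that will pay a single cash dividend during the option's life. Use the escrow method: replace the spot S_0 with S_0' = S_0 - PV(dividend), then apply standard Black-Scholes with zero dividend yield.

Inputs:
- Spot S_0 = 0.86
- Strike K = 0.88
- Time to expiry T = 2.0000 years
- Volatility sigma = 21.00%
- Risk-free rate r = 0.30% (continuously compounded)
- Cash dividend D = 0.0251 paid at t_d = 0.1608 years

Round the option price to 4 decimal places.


Answer: Price = 0.0822

Derivation:
PV(D) = D * exp(-r * t_d) = 0.0251 * 0.99951772 = 0.02508789
S_0' = S_0 - PV(D) = 0.8600 - 0.02508789 = 0.83491211
d1 = (ln(S_0'/K) + (r + sigma^2/2)*T) / (sigma*sqrt(T)) = -0.00840262
d2 = d1 - sigma*sqrt(T) = -0.30538747
exp(-rT) = 0.99401796
N(d1) = 0.49664788; N(d2) = 0.38003553
C = S_0' * N(d1) - K * exp(-rT) * N(d2) = 0.83491211 * 0.49664788 - 0.8800 * 0.99401796 * 0.38003553 = 0.0822


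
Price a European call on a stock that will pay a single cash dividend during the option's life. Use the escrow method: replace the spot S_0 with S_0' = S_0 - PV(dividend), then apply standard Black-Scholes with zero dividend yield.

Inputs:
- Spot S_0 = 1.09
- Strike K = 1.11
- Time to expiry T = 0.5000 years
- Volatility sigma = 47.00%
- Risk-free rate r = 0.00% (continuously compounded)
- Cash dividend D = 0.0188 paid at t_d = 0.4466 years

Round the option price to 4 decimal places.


Answer: Price = 0.1254

Derivation:
PV(D) = D * exp(-r * t_d) = 0.0188 * 1.00000000 = 0.01880000
S_0' = S_0 - PV(D) = 1.0900 - 0.01880000 = 1.07120000
d1 = (ln(S_0'/K) + (r + sigma^2/2)*T) / (sigma*sqrt(T)) = 0.05910961
d2 = d1 - sigma*sqrt(T) = -0.27323057
exp(-rT) = 1.00000000
N(d1) = 0.52356760; N(d2) = 0.39233799
C = S_0' * N(d1) - K * exp(-rT) * N(d2) = 1.07120000 * 0.52356760 - 1.1100 * 1.00000000 * 0.39233799 = 0.1254


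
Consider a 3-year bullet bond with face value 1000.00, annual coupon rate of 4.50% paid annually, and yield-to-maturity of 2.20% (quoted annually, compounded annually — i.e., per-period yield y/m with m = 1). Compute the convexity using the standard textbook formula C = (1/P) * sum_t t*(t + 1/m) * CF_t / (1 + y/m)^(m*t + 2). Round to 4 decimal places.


Answer: Convexity = 10.8613

Derivation:
Coupon per period c = face * coupon_rate / m = 45.000000
Periods per year m = 1; per-period yield y/m = 0.022000
Number of cashflows N = 3
Cashflows (t years, CF_t, discount factor 1/(1+y/m)^(m*t), PV):
  t = 1.0000: CF_t = 45.000000, DF = 0.978474, PV = 44.031311
  t = 2.0000: CF_t = 45.000000, DF = 0.957411, PV = 43.083475
  t = 3.0000: CF_t = 1045.000000, DF = 0.936801, PV = 978.956970
Price P = sum_t PV_t = 1066.071756
Convexity numerator sum_t t*(t + 1/m) * CF_t / (1+y/m)^(m*t + 2):
  t = 1.0000: term = 84.312084
  t = 2.0000: term = 247.491439
  t = 3.0000: term = 11247.164768
Convexity = (1/P) * sum = 11578.968291 / 1066.071756 = 10.861340


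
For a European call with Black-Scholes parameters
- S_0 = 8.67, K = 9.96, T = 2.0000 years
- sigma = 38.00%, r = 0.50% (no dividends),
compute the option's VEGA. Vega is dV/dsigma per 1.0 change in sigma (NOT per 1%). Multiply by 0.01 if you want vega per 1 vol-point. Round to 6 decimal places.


Answer: Vega = 4.889439

Derivation:
d1 = 0.0291992659; d2 = -0.5082018878
phi(d1) = 0.3987722481; exp(-qT) = 1.0000000000; exp(-rT) = 0.9900498337
Vega = S * exp(-qT) * phi(d1) * sqrt(T) = 8.6700 * 1.0000000000 * 0.3987722481 * 1.4142135624 = 4.889439


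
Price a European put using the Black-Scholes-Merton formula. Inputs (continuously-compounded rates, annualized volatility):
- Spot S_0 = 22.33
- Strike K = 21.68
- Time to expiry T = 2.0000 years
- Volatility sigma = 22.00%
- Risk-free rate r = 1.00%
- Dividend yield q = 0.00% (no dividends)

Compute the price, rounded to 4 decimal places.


Answer: Price = 2.1879

Derivation:
d1 = (ln(S/K) + (r - q + 0.5*sigma^2) * T) / (sigma * sqrt(T)) = 0.31479394
d2 = d1 - sigma * sqrt(T) = 0.00366696
exp(-rT) = 0.98019867; exp(-qT) = 1.00000000
P = K * exp(-rT) * N(-d2) - S_0 * exp(-qT) * N(-d1)
N(-d1) = 0.37645906; N(-d2) = 0.49853710
P = 21.6800 * 0.98019867 * 0.49853710 - 22.3300 * 1.00000000 * 0.37645906 = 2.1879


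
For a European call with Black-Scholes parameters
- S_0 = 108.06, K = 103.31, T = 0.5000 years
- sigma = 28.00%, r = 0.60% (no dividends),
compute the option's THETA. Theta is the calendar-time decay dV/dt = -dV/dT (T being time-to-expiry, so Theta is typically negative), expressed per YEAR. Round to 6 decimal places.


Answer: Theta = -8.396852

Derivation:
d1 = 0.3411914041; d2 = 0.1432015054
phi(d1) = 0.3763843989; exp(-qT) = 1.0000000000; exp(-rT) = 0.9970044955
Theta = -S*exp(-qT)*phi(d1)*sigma/(2*sqrt(T)) - r*K*exp(-rT)*N(d2) + q*S*exp(-qT)*N(d1)
N(d1) = 0.6335202530; N(d2) = 0.5569344795; sqrt(T) = 0.7071067812
Term 1 = -108.0600 * 1.0000000000 * 0.3763843989 * 0.2800 / (2 * 0.7071067812) = -8.0526645928
Term 2 = -0.0060 * 103.3100 * 0.9970044955 * 0.5569344795 = -0.3441872942
Term 3 = 0 (no dividend yield, q = 0)
Theta = -8.0526645928 + (-0.3441872942) + (0.0000000000) = -8.396852


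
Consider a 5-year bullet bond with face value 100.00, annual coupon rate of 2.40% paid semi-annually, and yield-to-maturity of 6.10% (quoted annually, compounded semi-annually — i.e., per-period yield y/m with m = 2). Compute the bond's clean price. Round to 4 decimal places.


Answer: Price = 84.2593

Derivation:
Coupon per period c = face * coupon_rate / m = 1.200000
Periods per year m = 2; per-period yield y/m = 0.030500
Number of cashflows N = 10
Cashflows (t years, CF_t, discount factor 1/(1+y/m)^(m*t), PV):
  t = 0.5000: CF_t = 1.200000, DF = 0.970403, PV = 1.164483
  t = 1.0000: CF_t = 1.200000, DF = 0.941681, PV = 1.130018
  t = 1.5000: CF_t = 1.200000, DF = 0.913810, PV = 1.096572
  t = 2.0000: CF_t = 1.200000, DF = 0.886764, PV = 1.064117
  t = 2.5000: CF_t = 1.200000, DF = 0.860518, PV = 1.032622
  t = 3.0000: CF_t = 1.200000, DF = 0.835049, PV = 1.002059
  t = 3.5000: CF_t = 1.200000, DF = 0.810334, PV = 0.972401
  t = 4.0000: CF_t = 1.200000, DF = 0.786350, PV = 0.943620
  t = 4.5000: CF_t = 1.200000, DF = 0.763076, PV = 0.915692
  t = 5.0000: CF_t = 101.200000, DF = 0.740491, PV = 74.937733
Price P = sum_t PV_t = 84.259316


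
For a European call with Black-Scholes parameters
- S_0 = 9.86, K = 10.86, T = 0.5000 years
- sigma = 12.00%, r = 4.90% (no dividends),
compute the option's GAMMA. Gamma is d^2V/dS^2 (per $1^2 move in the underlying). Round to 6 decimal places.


Answer: Gamma = 0.344232

Derivation:
d1 = -0.8072819612; d2 = -0.8921347749
phi(d1) = 0.2880012048; exp(-qT) = 1.0000000000; exp(-rT) = 0.9757976889
Gamma = exp(-qT) * phi(d1) / (S * sigma * sqrt(T)) = 1.0000000000 * 0.2880012048 / (9.8600 * 0.1200 * 0.7071067812) = 0.344232


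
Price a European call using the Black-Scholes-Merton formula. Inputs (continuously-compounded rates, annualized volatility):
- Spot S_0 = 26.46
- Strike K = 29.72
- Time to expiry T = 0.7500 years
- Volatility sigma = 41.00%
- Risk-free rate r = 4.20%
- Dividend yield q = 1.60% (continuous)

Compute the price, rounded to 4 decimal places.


Answer: Price = 2.6850

Derivation:
d1 = (ln(S/K) + (r - q + 0.5*sigma^2) * T) / (sigma * sqrt(T)) = -0.09476588
d2 = d1 - sigma * sqrt(T) = -0.44983630
exp(-rT) = 0.96899096; exp(-qT) = 0.98807171
C = S_0 * exp(-qT) * N(d1) - K * exp(-rT) * N(d2)
N(d1) = 0.46225039; N(d2) = 0.32641424
C = 26.4600 * 0.98807171 * 0.46225039 - 29.7200 * 0.96899096 * 0.32641424 = 2.6850


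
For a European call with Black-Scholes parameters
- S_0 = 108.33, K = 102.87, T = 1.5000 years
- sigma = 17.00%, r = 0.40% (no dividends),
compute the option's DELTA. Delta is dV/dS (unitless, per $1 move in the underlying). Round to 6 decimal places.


Answer: Delta = 0.648513

Derivation:
d1 = 0.3813090367; d2 = 0.1731024086
phi(d1) = 0.3709689829; exp(-qT) = 1.0000000000; exp(-rT) = 0.9940179641
N(d1) = 0.6485130255
Delta = exp(-qT) * N(d1) = 1.0000000000 * 0.6485130255 = 0.648513


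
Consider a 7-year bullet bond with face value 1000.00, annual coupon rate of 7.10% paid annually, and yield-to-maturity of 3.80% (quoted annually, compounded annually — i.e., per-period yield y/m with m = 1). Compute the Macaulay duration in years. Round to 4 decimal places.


Coupon per period c = face * coupon_rate / m = 71.000000
Periods per year m = 1; per-period yield y/m = 0.038000
Number of cashflows N = 7
Cashflows (t years, CF_t, discount factor 1/(1+y/m)^(m*t), PV):
  t = 1.0000: CF_t = 71.000000, DF = 0.963391, PV = 68.400771
  t = 2.0000: CF_t = 71.000000, DF = 0.928122, PV = 65.896696
  t = 3.0000: CF_t = 71.000000, DF = 0.894145, PV = 63.484293
  t = 4.0000: CF_t = 71.000000, DF = 0.861411, PV = 61.160205
  t = 5.0000: CF_t = 71.000000, DF = 0.829876, PV = 58.921200
  t = 6.0000: CF_t = 71.000000, DF = 0.799495, PV = 56.764162
  t = 7.0000: CF_t = 1071.000000, DF = 0.770227, PV = 824.912712
Price P = sum_t PV_t = 1199.540039
Macaulay numerator sum_t t * PV_t:
  t * PV_t at t = 1.0000: 68.400771
  t * PV_t at t = 2.0000: 131.793393
  t * PV_t at t = 3.0000: 190.452879
  t * PV_t at t = 4.0000: 244.640821
  t * PV_t at t = 5.0000: 294.605999
  t * PV_t at t = 6.0000: 340.584970
  t * PV_t at t = 7.0000: 5774.388985
Macaulay duration D = (sum_t t * PV_t) / P = 7044.867817 / 1199.540039 = 5.872974

Answer: Macaulay duration = 5.8730 years


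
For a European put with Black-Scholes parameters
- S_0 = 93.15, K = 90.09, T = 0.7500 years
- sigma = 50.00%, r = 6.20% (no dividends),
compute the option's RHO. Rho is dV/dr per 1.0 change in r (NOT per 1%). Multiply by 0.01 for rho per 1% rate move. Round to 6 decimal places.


d1 = 0.4010319458; d2 = -0.0319807561
phi(d1) = 0.3681179617; exp(-qT) = 1.0000000000; exp(-rT) = 0.9545645606
N(-d2) = 0.5127563013
Rho = -K*T*exp(-rT)*N(-d2) = -90.0900 * 0.7500 * 0.9545645606 * 0.5127563013 = -33.071521

Answer: Rho = -33.071521


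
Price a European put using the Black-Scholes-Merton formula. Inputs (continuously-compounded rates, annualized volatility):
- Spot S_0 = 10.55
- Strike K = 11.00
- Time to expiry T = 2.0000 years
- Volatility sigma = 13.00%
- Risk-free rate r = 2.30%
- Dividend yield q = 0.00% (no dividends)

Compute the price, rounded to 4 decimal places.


Answer: Price = 0.7490

Derivation:
d1 = (ln(S/K) + (r - q + 0.5*sigma^2) * T) / (sigma * sqrt(T)) = 0.11493524
d2 = d1 - sigma * sqrt(T) = -0.06891252
exp(-rT) = 0.95504196; exp(-qT) = 1.00000000
P = K * exp(-rT) * N(-d2) - S_0 * exp(-qT) * N(-d1)
N(-d1) = 0.45424823; N(-d2) = 0.52747037
P = 11.0000 * 0.95504196 * 0.52747037 - 10.5500 * 1.00000000 * 0.45424823 = 0.7490


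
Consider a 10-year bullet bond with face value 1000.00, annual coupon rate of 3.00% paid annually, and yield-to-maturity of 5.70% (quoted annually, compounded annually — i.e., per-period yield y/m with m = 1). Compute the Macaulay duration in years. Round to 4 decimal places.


Coupon per period c = face * coupon_rate / m = 30.000000
Periods per year m = 1; per-period yield y/m = 0.057000
Number of cashflows N = 10
Cashflows (t years, CF_t, discount factor 1/(1+y/m)^(m*t), PV):
  t = 1.0000: CF_t = 30.000000, DF = 0.946074, PV = 28.382214
  t = 2.0000: CF_t = 30.000000, DF = 0.895056, PV = 26.851669
  t = 3.0000: CF_t = 30.000000, DF = 0.846789, PV = 25.403660
  t = 4.0000: CF_t = 30.000000, DF = 0.801125, PV = 24.033737
  t = 5.0000: CF_t = 30.000000, DF = 0.757923, PV = 22.737689
  t = 6.0000: CF_t = 30.000000, DF = 0.717051, PV = 21.511532
  t = 7.0000: CF_t = 30.000000, DF = 0.678383, PV = 20.351496
  t = 8.0000: CF_t = 30.000000, DF = 0.641801, PV = 19.254017
  t = 9.0000: CF_t = 30.000000, DF = 0.607191, PV = 18.215721
  t = 10.0000: CF_t = 1030.000000, DF = 0.574447, PV = 591.680630
Price P = sum_t PV_t = 798.422364
Macaulay numerator sum_t t * PV_t:
  t * PV_t at t = 1.0000: 28.382214
  t * PV_t at t = 2.0000: 53.703337
  t * PV_t at t = 3.0000: 76.210980
  t * PV_t at t = 4.0000: 96.134948
  t * PV_t at t = 5.0000: 113.688444
  t * PV_t at t = 6.0000: 129.069189
  t * PV_t at t = 7.0000: 142.460474
  t * PV_t at t = 8.0000: 154.032138
  t * PV_t at t = 9.0000: 163.941490
  t * PV_t at t = 10.0000: 5916.806296
Macaulay duration D = (sum_t t * PV_t) / P = 6874.429511 / 798.422364 = 8.610016

Answer: Macaulay duration = 8.6100 years


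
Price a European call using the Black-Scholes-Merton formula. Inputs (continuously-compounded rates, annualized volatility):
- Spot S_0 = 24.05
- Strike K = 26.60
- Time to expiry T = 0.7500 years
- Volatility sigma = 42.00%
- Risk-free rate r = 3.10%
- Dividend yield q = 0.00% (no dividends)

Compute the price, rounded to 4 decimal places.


d1 = (ln(S/K) + (r - q + 0.5*sigma^2) * T) / (sigma * sqrt(T)) = -0.03127649
d2 = d1 - sigma * sqrt(T) = -0.39500716
exp(-rT) = 0.97701820; exp(-qT) = 1.00000000
C = S_0 * exp(-qT) * N(d1) - K * exp(-rT) * N(d2)
N(d1) = 0.48752452; N(d2) = 0.34641880
C = 24.0500 * 1.00000000 * 0.48752452 - 26.6000 * 0.97701820 * 0.34641880 = 2.7220

Answer: Price = 2.7220


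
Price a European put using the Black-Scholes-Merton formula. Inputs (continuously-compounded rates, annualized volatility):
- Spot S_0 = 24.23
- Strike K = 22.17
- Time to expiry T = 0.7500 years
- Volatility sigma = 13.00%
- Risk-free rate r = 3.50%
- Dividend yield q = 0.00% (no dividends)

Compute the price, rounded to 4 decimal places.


Answer: Price = 0.2054

Derivation:
d1 = (ln(S/K) + (r - q + 0.5*sigma^2) * T) / (sigma * sqrt(T)) = 1.07865917
d2 = d1 - sigma * sqrt(T) = 0.96607586
exp(-rT) = 0.97409154; exp(-qT) = 1.00000000
P = K * exp(-rT) * N(-d2) - S_0 * exp(-qT) * N(-d1)
N(-d1) = 0.14036985; N(-d2) = 0.16700311
P = 22.1700 * 0.97409154 * 0.16700311 - 24.2300 * 1.00000000 * 0.14036985 = 0.2054


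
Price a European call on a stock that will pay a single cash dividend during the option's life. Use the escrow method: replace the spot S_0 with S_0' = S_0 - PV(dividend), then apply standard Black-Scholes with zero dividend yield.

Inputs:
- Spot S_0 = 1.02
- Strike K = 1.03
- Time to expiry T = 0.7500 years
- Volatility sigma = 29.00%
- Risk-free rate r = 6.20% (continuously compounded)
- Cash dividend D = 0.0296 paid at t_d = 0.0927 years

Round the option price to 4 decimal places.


Answer: Price = 0.1023

Derivation:
PV(D) = D * exp(-r * t_d) = 0.0296 * 0.99426908 = 0.02943036
S_0' = S_0 - PV(D) = 1.0200 - 0.02943036 = 0.99056964
d1 = (ln(S_0'/K) + (r + sigma^2/2)*T) / (sigma*sqrt(T)) = 0.15530159
d2 = d1 - sigma*sqrt(T) = -0.09584578
exp(-rT) = 0.95456456
N(d1) = 0.56170822; N(d2) = 0.46182153
C = S_0' * N(d1) - K * exp(-rT) * N(d2) = 0.99056964 * 0.56170822 - 1.0300 * 0.95456456 * 0.46182153 = 0.1023


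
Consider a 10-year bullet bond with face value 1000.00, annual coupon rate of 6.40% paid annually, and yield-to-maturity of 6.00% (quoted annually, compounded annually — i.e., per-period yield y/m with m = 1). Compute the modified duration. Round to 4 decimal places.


Coupon per period c = face * coupon_rate / m = 64.000000
Periods per year m = 1; per-period yield y/m = 0.060000
Number of cashflows N = 10
Cashflows (t years, CF_t, discount factor 1/(1+y/m)^(m*t), PV):
  t = 1.0000: CF_t = 64.000000, DF = 0.943396, PV = 60.377358
  t = 2.0000: CF_t = 64.000000, DF = 0.889996, PV = 56.959772
  t = 3.0000: CF_t = 64.000000, DF = 0.839619, PV = 53.735634
  t = 4.0000: CF_t = 64.000000, DF = 0.792094, PV = 50.693994
  t = 5.0000: CF_t = 64.000000, DF = 0.747258, PV = 47.824523
  t = 6.0000: CF_t = 64.000000, DF = 0.704961, PV = 45.117475
  t = 7.0000: CF_t = 64.000000, DF = 0.665057, PV = 42.563655
  t = 8.0000: CF_t = 64.000000, DF = 0.627412, PV = 40.154392
  t = 9.0000: CF_t = 64.000000, DF = 0.591898, PV = 37.881502
  t = 10.0000: CF_t = 1064.000000, DF = 0.558395, PV = 594.132043
Price P = sum_t PV_t = 1029.440348
First compute Macaulay numerator sum_t t * PV_t:
  t * PV_t at t = 1.0000: 60.377358
  t * PV_t at t = 2.0000: 113.919544
  t * PV_t at t = 3.0000: 161.206902
  t * PV_t at t = 4.0000: 202.775978
  t * PV_t at t = 5.0000: 239.122615
  t * PV_t at t = 6.0000: 270.704848
  t * PV_t at t = 7.0000: 297.945587
  t * PV_t at t = 8.0000: 321.235134
  t * PV_t at t = 9.0000: 340.933515
  t * PV_t at t = 10.0000: 5941.320426
Macaulay duration D = 7949.541908 / 1029.440348 = 7.722198
Modified duration = D / (1 + y/m) = 7.722198 / (1 + 0.060000) = 7.285092

Answer: Modified duration = 7.2851
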